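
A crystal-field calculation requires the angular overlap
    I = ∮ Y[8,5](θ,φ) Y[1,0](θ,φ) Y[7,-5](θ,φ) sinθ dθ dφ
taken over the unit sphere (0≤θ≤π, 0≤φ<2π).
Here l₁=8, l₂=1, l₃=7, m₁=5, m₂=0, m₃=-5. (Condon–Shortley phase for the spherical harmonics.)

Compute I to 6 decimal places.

-0.191081

m-sum 0 ✓  L=16 even ✓  7≤7≤9 ✓
Π(2lᵢ+1) = 17×3×15 = 765
triangle coeff Δ(8,1,7) = 1/2040
Σ_t [1,1]: t=1:−1/25401600 = -1/25401600
(3j)²=8/255 [(8 1 7; 0 0 0)], sign=+1
Σ_t [1,1]: t=1:−1/958003200 = -1/958003200
(3j)²=13/680 [(8 1 7; 5 0 -5)], sign=-1
⇒ 4πI² = 39/85
I = (-1)√(39/85/(4π)) = -0.19108118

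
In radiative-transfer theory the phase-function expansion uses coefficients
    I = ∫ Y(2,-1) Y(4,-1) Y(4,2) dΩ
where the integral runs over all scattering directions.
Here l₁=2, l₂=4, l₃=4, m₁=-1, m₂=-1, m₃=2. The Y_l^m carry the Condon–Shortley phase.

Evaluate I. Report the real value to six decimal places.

0.127700

Rules hold: Σm=0, L=10 even, 2≤4≤6.
N = 5·9·9 = 405
Δ = 2!·2!·6!/11! = 1/13860
Racah Σ t=0..2: t=0:+1/192 t=1:−1/36 t=2:+1/192 = -5/288
⇒ 3j(2 4 4; 0 0 0)² = 20/693, sgn -1
Racah Σ t=1..2: t=1:−1/96 t=2:+1/240 = -1/160
⇒ 3j(2 4 4; -1 -1 2)² = 27/1540, sgn -1
4πI² = N·(3j₀)²·(3jₘ)² = 1215/5929
I = +1·√(0.204925/4π) = 0.12770047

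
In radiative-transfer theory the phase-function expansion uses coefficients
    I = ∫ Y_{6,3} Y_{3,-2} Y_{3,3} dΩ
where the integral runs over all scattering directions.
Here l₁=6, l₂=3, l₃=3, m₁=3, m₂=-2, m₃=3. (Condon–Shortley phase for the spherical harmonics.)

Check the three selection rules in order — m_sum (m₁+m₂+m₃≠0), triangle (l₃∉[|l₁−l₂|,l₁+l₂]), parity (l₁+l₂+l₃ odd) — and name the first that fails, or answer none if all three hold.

Σmᵢ = 4  ✗
l₃∈[|l₁−l₂|,l₁+l₂]=[3,9], have l₃=3
Σlᵢ = 12 ⇒ even

m_sum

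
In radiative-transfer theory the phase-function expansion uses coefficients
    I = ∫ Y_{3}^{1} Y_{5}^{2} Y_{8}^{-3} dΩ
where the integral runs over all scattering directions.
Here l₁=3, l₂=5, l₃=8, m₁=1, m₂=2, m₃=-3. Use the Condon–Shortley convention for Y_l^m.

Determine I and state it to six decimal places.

Checks pass: Σm=0; 16 even; l₃=8∈[2,8].
(2·3+1)(2·5+1)(2·8+1) = 1309
Δ: 0! 6! 10! / 17! → 1/136136
sum: t=0:+1/518400 = 1/518400
3j²(3 5 8; 0 0 0) = Δ·Π!·Σ² = 56/2431  (sign +1)
sum: t=0:+1/1451520 = 1/1451520
3j²(3 5 8; 1 2 -3) = Δ·Π!·Σ² = 75/3094  (sign -1)
combine: 4πI² = 1309·56/2431·75/3094 = 2100/2873
take √, sign -1: I = -0.24117756

-0.241178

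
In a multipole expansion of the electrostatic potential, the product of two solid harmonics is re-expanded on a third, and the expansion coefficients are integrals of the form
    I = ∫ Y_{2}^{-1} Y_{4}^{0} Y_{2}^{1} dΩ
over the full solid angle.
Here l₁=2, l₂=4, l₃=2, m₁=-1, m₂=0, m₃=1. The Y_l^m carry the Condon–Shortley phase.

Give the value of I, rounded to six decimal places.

Checks pass: Σm=0; 8 even; l₃=2∈[2,6].
(2·2+1)(2·4+1)(2·2+1) = 225
Δ: 4! 0! 4! / 9! → 1/630
sum: t=2:+1/16 = 1/16
3j²(2 4 2; 0 0 0) = Δ·Π!·Σ² = 2/35  (sign +1)
sum: t=3:−1/36 = -1/36
3j²(2 4 2; -1 0 1) = Δ·Π!·Σ² = 8/315  (sign +1)
combine: 4πI² = 225·2/35·8/315 = 16/49
take √, sign +1: I = 0.16119702

0.161197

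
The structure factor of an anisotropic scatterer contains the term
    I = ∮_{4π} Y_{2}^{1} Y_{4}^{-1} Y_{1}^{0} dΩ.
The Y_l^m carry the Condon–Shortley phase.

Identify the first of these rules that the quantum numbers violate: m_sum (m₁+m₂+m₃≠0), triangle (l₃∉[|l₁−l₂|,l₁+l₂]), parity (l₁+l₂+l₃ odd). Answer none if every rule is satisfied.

triangle

azimuthal sum: 1 − 1 + 0 = 0  ✓
2 ≤ 1 ≤ 6 (triangle on l)  ✗
L = 2 + 4 + 1 = 7 (odd)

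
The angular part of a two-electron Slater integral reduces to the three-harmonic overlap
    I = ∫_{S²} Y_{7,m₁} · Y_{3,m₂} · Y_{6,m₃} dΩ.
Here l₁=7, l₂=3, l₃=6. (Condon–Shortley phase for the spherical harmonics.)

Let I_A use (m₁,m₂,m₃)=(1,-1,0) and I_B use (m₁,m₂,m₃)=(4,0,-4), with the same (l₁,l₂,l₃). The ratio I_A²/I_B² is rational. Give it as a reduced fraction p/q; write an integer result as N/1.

1183/1408

l's match ⇒ only the (l;m) 3-j factors differ between A and B.
A: triangle coeff Δ(7,3,6) = 1/2042040; Σ_t [0,2]: t=0:+1/829440 t=1:−1/86400 t=2:+1/138240 = -13/4147200; (3j)²=13/3740 [(7 3 6; 1 -1 0)], sign=-1
B: triangle coeff Δ(7,3,6) = 1/2042040; Σ_t [1,3]: t=1:−1/967680 t=2:+1/1451520 t=3:−1/43545600 = -1/2721600; (3j)²=32/7735 [(7 3 6; 4 0 -4)], sign=-1
I_A²/I_B² = (13/3740)/(32/7735) = 1183/1408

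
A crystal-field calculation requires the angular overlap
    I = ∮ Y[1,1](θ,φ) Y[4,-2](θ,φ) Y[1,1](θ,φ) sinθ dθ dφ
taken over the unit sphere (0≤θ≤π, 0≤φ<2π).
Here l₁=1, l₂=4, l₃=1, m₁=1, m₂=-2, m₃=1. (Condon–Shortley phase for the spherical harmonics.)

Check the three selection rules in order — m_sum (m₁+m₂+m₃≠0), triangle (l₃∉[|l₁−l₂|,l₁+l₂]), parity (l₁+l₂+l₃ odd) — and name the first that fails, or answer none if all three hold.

triangle

Σmᵢ = 0  ✓
l₃∈[|l₁−l₂|,l₁+l₂]=[3,5], have l₃=1  ✗
Σlᵢ = 6 ⇒ even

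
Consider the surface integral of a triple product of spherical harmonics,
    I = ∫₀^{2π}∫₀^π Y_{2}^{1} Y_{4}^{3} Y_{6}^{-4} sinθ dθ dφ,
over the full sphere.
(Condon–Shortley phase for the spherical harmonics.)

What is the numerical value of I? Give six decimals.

0.246389

Rules hold: Σm=0, L=12 even, 2≤6≤6.
N = 5·9·13 = 585
Δ = 0!·4!·8!/13! = 1/6435
Racah Σ t=0..0: t=0:+1/2304 = 1/2304
⇒ 3j(2 4 6; 0 0 0)² = 5/143, sgn +1
Racah Σ t=0..0: t=0:+1/30240 = 1/30240
⇒ 3j(2 4 6; 1 3 -4)² = 16/429, sgn +1
4πI² = N·(3j₀)²·(3jₘ)² = 1200/1573
I = +1·√(0.762873/4π) = 0.24638901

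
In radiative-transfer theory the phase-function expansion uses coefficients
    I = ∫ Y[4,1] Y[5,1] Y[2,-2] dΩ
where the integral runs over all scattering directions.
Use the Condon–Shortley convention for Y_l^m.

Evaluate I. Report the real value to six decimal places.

l₁+l₂+l₃=11 is odd: 3j(l;000)=0 ⇒ I=0

0.000000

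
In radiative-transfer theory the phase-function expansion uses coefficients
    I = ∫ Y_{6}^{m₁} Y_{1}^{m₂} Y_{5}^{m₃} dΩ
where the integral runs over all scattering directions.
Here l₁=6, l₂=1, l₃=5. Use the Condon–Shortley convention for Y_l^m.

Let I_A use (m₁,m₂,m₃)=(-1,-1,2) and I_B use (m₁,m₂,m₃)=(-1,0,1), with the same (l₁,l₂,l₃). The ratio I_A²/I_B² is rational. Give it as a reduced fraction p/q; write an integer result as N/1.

l's match ⇒ only the (l;m) 3-j factors differ between A and B.
A: triangle coeff Δ(6,1,5) = 1/858; Σ_t [0,0]: t=0:+1/60480 = 1/60480; (3j)²=5/429 [(6 1 5; -1 -1 2)], sign=-1
B: triangle coeff Δ(6,1,5) = 1/858; Σ_t [1,1]: t=1:−1/17280 = -1/17280; (3j)²=35/858 [(6 1 5; -1 0 1)], sign=-1
I_A²/I_B² = (5/429)/(35/858) = 2/7

2/7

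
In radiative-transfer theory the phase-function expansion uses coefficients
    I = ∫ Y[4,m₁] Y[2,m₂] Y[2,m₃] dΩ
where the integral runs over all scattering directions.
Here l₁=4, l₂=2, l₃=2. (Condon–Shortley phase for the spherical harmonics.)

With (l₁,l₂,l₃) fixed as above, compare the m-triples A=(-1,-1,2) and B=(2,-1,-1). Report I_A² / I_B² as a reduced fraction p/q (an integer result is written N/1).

1/8

Shared (l₁,l₂,l₃)=(4,2,2): N and (l;000)² cancel in I_A²/I_B².
A: Δ = 4!·4!·0!/9! = 1/630; Racah Σ t=1..1: t=1:−1/144 = -1/144; ⇒ 3j(4 2 2; -1 -1 2)² = 1/126, sgn -1
B: Δ = 4!·4!·0!/9! = 1/630; Racah Σ t=1..1: t=1:−1/36 = -1/36; ⇒ 3j(4 2 2; 2 -1 -1)² = 4/63, sgn +1
I_A²/I_B² = (1/126)/(4/63) = 1/8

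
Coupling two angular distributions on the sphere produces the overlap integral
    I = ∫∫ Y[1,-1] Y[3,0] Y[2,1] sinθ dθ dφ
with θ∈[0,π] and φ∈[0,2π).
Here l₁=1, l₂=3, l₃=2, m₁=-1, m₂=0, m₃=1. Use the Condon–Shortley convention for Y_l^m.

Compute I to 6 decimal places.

0.143048

Rules hold: Σm=0, L=6 even, 2≤2≤4.
N = 3·7·5 = 105
Δ = 2!·0!·4!/7! = 1/105
Racah Σ t=1..1: t=1:−1/4 = -1/4
⇒ 3j(1 3 2; 0 0 0)² = 3/35, sgn -1
Racah Σ t=2..2: t=2:+1/12 = 1/12
⇒ 3j(1 3 2; -1 0 1)² = 1/35, sgn -1
4πI² = N·(3j₀)²·(3jₘ)² = 9/35
I = +1·√(0.257143/4π) = 0.14304817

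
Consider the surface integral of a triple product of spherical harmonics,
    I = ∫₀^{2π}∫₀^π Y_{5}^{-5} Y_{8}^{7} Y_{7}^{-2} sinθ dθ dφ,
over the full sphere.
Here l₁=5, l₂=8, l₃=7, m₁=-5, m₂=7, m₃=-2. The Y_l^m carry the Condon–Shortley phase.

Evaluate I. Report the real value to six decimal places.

-0.105931

m-sum 0 ✓  L=20 even ✓  3≤7≤13 ✓
Π(2lᵢ+1) = 11×17×15 = 2805
triangle coeff Δ(5,8,7) = 1/814773960
Σ_t [1,5]: t=1:−1/87091200 t=2:+1/4976640 t=3:−1/2073600 t=4:+1/4976640 t=5:−1/87091200 = -1/9676800
(3j)²=360/46189 [(5 8 7; 0 0 0)], sign=+1
Σ_t [6,6]: t=6:+1/6270566400 = 1/6270566400
(3j)²=25/3876 [(5 8 7; -5 7 -2)], sign=-1
⇒ 4πI² = 11250/79781
I = (-1)√(11250/79781/(4π)) = -0.10593064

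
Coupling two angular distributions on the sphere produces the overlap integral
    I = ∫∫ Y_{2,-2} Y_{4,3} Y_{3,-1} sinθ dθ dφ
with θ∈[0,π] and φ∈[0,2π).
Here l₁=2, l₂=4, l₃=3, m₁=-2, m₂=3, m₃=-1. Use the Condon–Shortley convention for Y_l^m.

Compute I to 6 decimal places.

0.000000

l₁+l₂+l₃=9 is odd: 3j(l;000)=0 ⇒ I=0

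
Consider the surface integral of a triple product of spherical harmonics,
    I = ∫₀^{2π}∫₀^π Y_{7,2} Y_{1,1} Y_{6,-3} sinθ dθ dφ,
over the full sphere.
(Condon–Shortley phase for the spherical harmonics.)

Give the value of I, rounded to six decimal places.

Checks pass: Σm=0; 14 even; l₃=6∈[6,8].
(2·7+1)(2·1+1)(2·6+1) = 585
Δ: 2! 12! 0! / 15! → 1/1365
sum: t=1:−1/518400 = -1/518400
3j²(7 1 6; 0 0 0) = Δ·Π!·Σ² = 7/195  (sign -1)
sum: t=2:+1/4354560 = 1/4354560
3j²(7 1 6; 2 1 -3) = Δ·Π!·Σ² = 2/273  (sign -1)
combine: 4πI² = 585·7/195·2/273 = 2/13
take √, sign +1: I = 0.11064668

0.110647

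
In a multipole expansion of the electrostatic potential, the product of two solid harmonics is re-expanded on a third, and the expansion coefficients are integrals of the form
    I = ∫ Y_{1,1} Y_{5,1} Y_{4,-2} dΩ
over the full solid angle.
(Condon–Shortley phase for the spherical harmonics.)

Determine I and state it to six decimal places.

-0.120286

Checks pass: Σm=0; 10 even; l₃=4∈[4,6].
(2·1+1)(2·5+1)(2·4+1) = 297
Δ: 2! 0! 8! / 11! → 1/495
sum: t=1:−1/576 = -1/576
3j²(1 5 4; 0 0 0) = Δ·Π!·Σ² = 5/99  (sign -1)
sum: t=0:+1/2880 = 1/2880
3j²(1 5 4; 1 1 -2) = Δ·Π!·Σ² = 2/165  (sign +1)
combine: 4πI² = 297·5/99·2/165 = 2/11
take √, sign -1: I = -0.12028562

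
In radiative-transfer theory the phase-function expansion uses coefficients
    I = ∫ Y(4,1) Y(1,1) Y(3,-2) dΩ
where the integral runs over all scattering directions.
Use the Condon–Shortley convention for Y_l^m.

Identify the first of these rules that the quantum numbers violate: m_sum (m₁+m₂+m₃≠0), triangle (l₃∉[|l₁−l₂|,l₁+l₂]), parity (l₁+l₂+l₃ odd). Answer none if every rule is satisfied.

none

azimuthal sum: 1 + 1 − 2 = 0  ✓
3 ≤ 3 ≤ 5 (triangle on l)  ✓
L = 4 + 1 + 3 = 8 (even)  ✓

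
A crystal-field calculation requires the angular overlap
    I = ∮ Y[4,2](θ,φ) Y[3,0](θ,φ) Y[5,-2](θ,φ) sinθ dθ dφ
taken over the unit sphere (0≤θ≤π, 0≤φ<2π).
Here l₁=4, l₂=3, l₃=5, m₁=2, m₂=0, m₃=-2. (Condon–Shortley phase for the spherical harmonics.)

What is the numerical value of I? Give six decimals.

0.022664

m-sum 0 ✓  L=12 even ✓  1≤5≤7 ✓
Π(2lᵢ+1) = 9×7×11 = 693
triangle coeff Δ(4,3,5) = 1/180180
Σ_t [0,2]: t=0:+1/576 t=1:−1/144 t=2:+1/576 = -1/288
(3j)²=20/1001 [(4 3 5; 0 0 0)], sign=+1
Σ_t [0,2]: t=0:+1/576 t=1:−1/480 t=2:+1/8640 = -1/4320
(3j)²=1/2145 [(4 3 5; 2 0 -2)], sign=+1
⇒ 4πI² = 12/1859
I = (+1)√(12/1859/(4π)) = 0.02266449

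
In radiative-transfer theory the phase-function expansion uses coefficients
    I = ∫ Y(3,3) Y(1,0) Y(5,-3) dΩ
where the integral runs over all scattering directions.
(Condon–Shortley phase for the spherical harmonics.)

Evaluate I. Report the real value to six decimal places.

0.000000

triangle: need 2≤l₃≤4, have 5; I=0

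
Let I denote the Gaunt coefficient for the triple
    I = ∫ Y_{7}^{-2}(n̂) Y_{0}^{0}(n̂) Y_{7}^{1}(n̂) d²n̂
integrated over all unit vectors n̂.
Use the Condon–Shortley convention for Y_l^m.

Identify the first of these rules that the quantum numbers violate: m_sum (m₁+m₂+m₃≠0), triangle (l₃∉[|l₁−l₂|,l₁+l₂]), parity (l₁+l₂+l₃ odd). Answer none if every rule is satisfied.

m_sum

azimuthal sum: -2 + 0 + 1 = -1  ✗
7 ≤ 7 ≤ 7 (triangle on l)
L = 7 + 0 + 7 = 14 (even)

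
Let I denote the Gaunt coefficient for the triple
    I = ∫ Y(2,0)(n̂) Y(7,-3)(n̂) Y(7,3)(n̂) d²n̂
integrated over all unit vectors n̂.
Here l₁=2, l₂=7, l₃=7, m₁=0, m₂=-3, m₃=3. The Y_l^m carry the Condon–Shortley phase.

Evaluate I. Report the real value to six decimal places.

Rules hold: Σm=0, L=16 even, 5≤7≤9.
N = 5·15·15 = 1125
Δ = 2!·2!·12!/17! = 1/185640
Racah Σ t=0..2: t=0:+1/2419200 t=1:−1/518400 t=2:+1/2419200 = -1/907200
⇒ 3j(2 7 7; 0 0 0)² = 56/3315, sgn +1
Racah Σ t=0..2: t=0:+1/3870720 t=1:−1/2177280 t=2:+1/29030400 = -29/174182400
⇒ 3j(2 7 7; 0 -3 3)² = 841/185640, sgn -1
4πI² = N·(3j₀)²·(3jₘ)² = 4205/48841
I = -1·√(0.0860957/4π) = -0.08277245

-0.082772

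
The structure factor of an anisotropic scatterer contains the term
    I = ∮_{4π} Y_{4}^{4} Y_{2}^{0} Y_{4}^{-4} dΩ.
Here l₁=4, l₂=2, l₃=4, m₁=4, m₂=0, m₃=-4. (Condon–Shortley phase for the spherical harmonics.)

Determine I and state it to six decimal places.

-0.229376

Checks pass: Σm=0; 10 even; l₃=4∈[2,6].
(2·4+1)(2·2+1)(2·4+1) = 405
Δ: 2! 6! 2! / 11! → 1/13860
sum: t=0:+1/192 t=1:−1/36 t=2:+1/192 = -5/288
3j²(4 2 4; 0 0 0) = Δ·Π!·Σ² = 20/693  (sign -1)
sum: t=0:+1/2880 = 1/2880
3j²(4 2 4; 4 0 -4) = Δ·Π!·Σ² = 28/495  (sign +1)
combine: 4πI² = 405·20/693·28/495 = 80/121
take √, sign -1: I = -0.22937568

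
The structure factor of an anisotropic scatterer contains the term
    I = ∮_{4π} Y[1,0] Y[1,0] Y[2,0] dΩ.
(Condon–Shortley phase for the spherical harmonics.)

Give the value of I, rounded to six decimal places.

0.252313

Rules hold: Σm=0, L=4 even, 0≤2≤2.
N = 3·3·5 = 45
Δ = 0!·2!·2!/5! = 1/30
Racah Σ t=0..0: t=0:+1/1 = 1/1
⇒ 3j(1 1 2; 0 0 0)² = 2/15, sgn +1
(m-triple is (0,0,0) — same symbol as above.)
4πI² = N·(3j₀)²·(3jₘ)² = 4/5
I = +1·√(0.8/4π) = 0.25231325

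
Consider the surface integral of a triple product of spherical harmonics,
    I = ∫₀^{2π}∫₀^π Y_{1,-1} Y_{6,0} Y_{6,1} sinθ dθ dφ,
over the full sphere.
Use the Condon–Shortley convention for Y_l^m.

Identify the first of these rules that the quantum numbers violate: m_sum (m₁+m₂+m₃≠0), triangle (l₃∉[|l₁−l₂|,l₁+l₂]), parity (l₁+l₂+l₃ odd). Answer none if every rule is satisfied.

m₁+m₂+m₃ = -1 + 0 + 1 = 0  ✓
triangle: |1−6|=5 ≤ l₃=6 ≤ 1+6=7  ✓
parity: l₁+l₂+l₃ = 13 is odd  ✗

parity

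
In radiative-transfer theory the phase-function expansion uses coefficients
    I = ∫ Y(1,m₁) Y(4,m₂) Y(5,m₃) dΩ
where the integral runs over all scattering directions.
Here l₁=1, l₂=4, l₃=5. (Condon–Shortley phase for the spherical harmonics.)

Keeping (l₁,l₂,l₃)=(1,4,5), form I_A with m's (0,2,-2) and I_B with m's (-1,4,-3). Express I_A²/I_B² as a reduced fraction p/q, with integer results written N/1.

l's match ⇒ only the (l;m) 3-j factors differ between A and B.
A: triangle coeff Δ(1,4,5) = 1/495; Σ_t [0,0]: t=0:+1/1440 = 1/1440; (3j)²=7/165 [(1 4 5; 0 2 -2)], sign=-1
B: triangle coeff Δ(1,4,5) = 1/495; Σ_t [0,0]: t=0:+1/80640 = 1/80640; (3j)²=1/495 [(1 4 5; -1 4 -3)], sign=+1
I_A²/I_B² = (7/165)/(1/495) = 21/1

21/1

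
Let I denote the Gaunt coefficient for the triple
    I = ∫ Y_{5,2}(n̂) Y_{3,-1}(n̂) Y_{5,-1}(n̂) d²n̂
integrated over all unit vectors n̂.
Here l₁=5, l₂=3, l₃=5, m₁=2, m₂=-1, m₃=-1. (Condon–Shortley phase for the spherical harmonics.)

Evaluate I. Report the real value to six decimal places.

0.000000

l₁+l₂+l₃=13 is odd: 3j(l;000)=0 ⇒ I=0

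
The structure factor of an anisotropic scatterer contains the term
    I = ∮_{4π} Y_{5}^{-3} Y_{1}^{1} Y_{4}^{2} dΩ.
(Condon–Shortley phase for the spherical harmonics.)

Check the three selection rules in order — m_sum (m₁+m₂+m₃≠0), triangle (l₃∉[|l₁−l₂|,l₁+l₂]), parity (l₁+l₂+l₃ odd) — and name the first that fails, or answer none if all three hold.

none

azimuthal sum: -3 + 1 + 2 = 0  ✓
4 ≤ 4 ≤ 6 (triangle on l)  ✓
L = 5 + 1 + 4 = 10 (even)  ✓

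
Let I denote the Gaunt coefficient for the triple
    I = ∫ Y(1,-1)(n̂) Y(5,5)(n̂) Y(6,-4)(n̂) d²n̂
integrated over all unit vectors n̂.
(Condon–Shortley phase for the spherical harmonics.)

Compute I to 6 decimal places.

m-sum 0 ✓  L=12 even ✓  4≤6≤6 ✓
Π(2lᵢ+1) = 3×11×13 = 429
triangle coeff Δ(1,5,6) = 1/858
Σ_t [0,0]: t=0:+1/14400 = 1/14400
(3j)²=6/143 [(1 5 6; 0 0 0)], sign=+1
Σ_t [0,0]: t=0:+1/7257600 = 1/7257600
(3j)²=1/858 [(1 5 6; -1 5 -4)], sign=+1
⇒ 4πI² = 3/143
I = (+1)√(3/143/(4π)) = 0.04085899

0.040859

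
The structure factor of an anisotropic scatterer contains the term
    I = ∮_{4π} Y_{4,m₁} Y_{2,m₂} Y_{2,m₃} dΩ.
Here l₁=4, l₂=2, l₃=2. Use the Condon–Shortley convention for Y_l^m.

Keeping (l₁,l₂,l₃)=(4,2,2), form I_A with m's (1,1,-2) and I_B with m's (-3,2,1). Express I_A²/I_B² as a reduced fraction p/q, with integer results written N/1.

Same 4,2,2: normalisation and zero-m 3j drop out of the ratio.
A: Δ: 4! 4! 0! / 9! → 1/630; sum: t=3:−1/144 = -1/144; 3j²(4 2 2; 1 1 -2) = Δ·Π!·Σ² = 1/126  (sign -1)
B: Δ: 4! 4! 0! / 9! → 1/630; sum: t=4:+1/144 = 1/144; 3j²(4 2 2; -3 2 1) = Δ·Π!·Σ² = 1/18  (sign -1)
I_A²/I_B² = (1/126)/(1/18) = 1/7

1/7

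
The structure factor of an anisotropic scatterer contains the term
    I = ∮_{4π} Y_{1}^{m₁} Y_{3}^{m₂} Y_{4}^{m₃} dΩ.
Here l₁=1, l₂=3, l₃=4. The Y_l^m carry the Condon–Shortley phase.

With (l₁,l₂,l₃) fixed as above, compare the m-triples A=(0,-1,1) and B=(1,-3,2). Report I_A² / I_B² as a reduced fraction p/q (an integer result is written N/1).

15/1

Shared (l₁,l₂,l₃)=(1,3,4): N and (l;000)² cancel in I_A²/I_B².
A: Δ = 0!·2!·6!/9! = 1/252; Racah Σ t=0..0: t=0:+1/48 = 1/48; ⇒ 3j(1 3 4; 0 -1 1)² = 5/84, sgn -1
B: Δ = 0!·2!·6!/9! = 1/252; Racah Σ t=0..0: t=0:+1/1440 = 1/1440; ⇒ 3j(1 3 4; 1 -3 2)² = 1/252, sgn +1
I_A²/I_B² = (5/84)/(1/252) = 15/1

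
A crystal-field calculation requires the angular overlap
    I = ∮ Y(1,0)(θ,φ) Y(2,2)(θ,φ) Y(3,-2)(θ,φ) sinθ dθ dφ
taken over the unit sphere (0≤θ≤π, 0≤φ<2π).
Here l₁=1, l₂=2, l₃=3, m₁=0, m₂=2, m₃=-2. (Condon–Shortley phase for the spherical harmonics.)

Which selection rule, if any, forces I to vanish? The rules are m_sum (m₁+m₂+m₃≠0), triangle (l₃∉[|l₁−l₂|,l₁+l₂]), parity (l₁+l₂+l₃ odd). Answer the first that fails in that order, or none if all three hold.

Σmᵢ = 0  ✓
l₃∈[|l₁−l₂|,l₁+l₂]=[1,3], have l₃=3  ✓
Σlᵢ = 6 ⇒ even  ✓

none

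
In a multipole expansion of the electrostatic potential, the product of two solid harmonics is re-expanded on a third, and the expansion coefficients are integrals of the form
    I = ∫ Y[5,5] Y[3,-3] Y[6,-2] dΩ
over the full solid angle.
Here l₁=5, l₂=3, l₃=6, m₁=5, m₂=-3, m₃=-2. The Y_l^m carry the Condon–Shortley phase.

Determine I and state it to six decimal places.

-0.036034

Rules hold: Σm=0, L=14 even, 2≤6≤8.
N = 11·7·13 = 1001
Δ = 2!·8!·4!/15! = 1/675675
Racah Σ t=0..2: t=0:+1/8640 t=1:−1/2304 t=2:+1/8640 = -7/34560
⇒ 3j(5 3 6; 0 0 0)² = 7/429, sgn -1
Racah Σ t=0..0: t=0:+1/1935360 = 1/1935360
⇒ 3j(5 3 6; 5 -3 -2)² = 1/1001, sgn +1
4πI² = N·(3j₀)²·(3jₘ)² = 7/429
I = -1·√(0.016317/4π) = -0.03603425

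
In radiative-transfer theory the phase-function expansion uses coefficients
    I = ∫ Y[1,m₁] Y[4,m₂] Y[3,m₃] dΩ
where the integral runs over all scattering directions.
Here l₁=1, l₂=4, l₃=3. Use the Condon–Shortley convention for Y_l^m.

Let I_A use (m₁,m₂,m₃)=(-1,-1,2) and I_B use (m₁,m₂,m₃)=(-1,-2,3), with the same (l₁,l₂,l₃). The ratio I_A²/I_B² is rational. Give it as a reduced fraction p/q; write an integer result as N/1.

Shared (l₁,l₂,l₃)=(1,4,3): N and (l;000)² cancel in I_A²/I_B².
A: Δ = 2!·0!·6!/9! = 1/252; Racah Σ t=2..2: t=2:+1/240 = 1/240; ⇒ 3j(1 4 3; -1 -1 2)² = 1/84, sgn -1
B: Δ = 2!·0!·6!/9! = 1/252; Racah Σ t=2..2: t=2:+1/1440 = 1/1440; ⇒ 3j(1 4 3; -1 -2 3)² = 1/252, sgn +1
I_A²/I_B² = (1/84)/(1/252) = 3/1

3/1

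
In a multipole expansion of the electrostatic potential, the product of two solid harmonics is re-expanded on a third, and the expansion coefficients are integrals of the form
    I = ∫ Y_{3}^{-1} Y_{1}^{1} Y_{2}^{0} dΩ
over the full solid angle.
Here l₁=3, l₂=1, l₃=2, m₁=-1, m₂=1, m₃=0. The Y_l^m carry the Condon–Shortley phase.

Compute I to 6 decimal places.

-0.202301

Rules hold: Σm=0, L=6 even, 2≤2≤4.
N = 7·3·5 = 105
Δ = 2!·4!·0!/7! = 1/105
Racah Σ t=1..1: t=1:−1/4 = -1/4
⇒ 3j(3 1 2; 0 0 0)² = 3/35, sgn -1
Racah Σ t=2..2: t=2:+1/8 = 1/8
⇒ 3j(3 1 2; -1 1 0)² = 2/35, sgn +1
4πI² = N·(3j₀)²·(3jₘ)² = 18/35
I = -1·√(0.514286/4π) = -0.20230066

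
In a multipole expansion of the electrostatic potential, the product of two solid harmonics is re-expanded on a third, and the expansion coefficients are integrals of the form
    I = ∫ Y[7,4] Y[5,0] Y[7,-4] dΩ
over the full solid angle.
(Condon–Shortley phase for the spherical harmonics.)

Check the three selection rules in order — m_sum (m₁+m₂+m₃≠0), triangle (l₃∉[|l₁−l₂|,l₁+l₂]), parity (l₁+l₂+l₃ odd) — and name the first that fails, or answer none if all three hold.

parity

Σmᵢ = 0  ✓
l₃∈[|l₁−l₂|,l₁+l₂]=[2,12], have l₃=7  ✓
Σlᵢ = 19 ⇒ odd  ✗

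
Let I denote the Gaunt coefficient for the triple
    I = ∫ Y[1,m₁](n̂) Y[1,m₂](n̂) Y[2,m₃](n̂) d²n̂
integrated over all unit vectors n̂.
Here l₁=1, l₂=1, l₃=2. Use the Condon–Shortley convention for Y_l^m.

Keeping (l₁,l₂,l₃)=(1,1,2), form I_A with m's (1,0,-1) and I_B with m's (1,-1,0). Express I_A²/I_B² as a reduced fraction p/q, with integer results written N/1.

Shared (l₁,l₂,l₃)=(1,1,2): N and (l;000)² cancel in I_A²/I_B².
A: Δ = 0!·2!·2!/5! = 1/30; Racah Σ t=0..0: t=0:+1/2 = 1/2; ⇒ 3j(1 1 2; 1 0 -1)² = 1/10, sgn -1
B: Δ = 0!·2!·2!/5! = 1/30; Racah Σ t=0..0: t=0:+1/4 = 1/4; ⇒ 3j(1 1 2; 1 -1 0)² = 1/30, sgn +1
I_A²/I_B² = (1/10)/(1/30) = 3/1

3/1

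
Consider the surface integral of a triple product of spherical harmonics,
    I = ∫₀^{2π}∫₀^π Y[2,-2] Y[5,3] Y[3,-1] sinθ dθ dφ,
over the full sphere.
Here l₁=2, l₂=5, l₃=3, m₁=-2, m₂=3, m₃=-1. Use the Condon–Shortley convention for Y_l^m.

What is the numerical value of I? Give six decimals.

m-sum 0 ✓  L=10 even ✓  3≤3≤7 ✓
Π(2lᵢ+1) = 5×11×7 = 385
triangle coeff Δ(2,5,3) = 1/2310
Σ_t [2,2]: t=2:+1/144 = 1/144
(3j)²=10/231 [(2 5 3; 0 0 0)], sign=-1
Σ_t [4,4]: t=4:+1/1152 = 1/1152
(3j)²=1/33 [(2 5 3; -2 3 -1)], sign=+1
⇒ 4πI² = 50/99
I = (-1)√(50/99/(4π)) = -0.20047604

-0.200476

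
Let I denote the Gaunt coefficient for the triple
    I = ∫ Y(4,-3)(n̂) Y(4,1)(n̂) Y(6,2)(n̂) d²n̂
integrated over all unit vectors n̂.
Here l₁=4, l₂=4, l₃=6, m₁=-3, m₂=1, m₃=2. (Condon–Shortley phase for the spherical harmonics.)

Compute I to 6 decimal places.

-0.165283

Checks pass: Σm=0; 14 even; l₃=6∈[0,8].
(2·4+1)(2·4+1)(2·6+1) = 1053
Δ: 2! 6! 6! / 15! → 1/1261260
sum: t=0:+1/4608 t=1:−1/1296 t=2:+1/4608 = -7/20736
3j²(4 4 6; 0 0 0) = Δ·Π!·Σ² = 20/1287  (sign -1)
sum: t=1:−1/34560 t=2:+1/8640 = 1/11520
3j²(4 4 6; -3 1 2) = Δ·Π!·Σ² = 3/143  (sign +1)
combine: 4πI² = 1053·20/1287·3/143 = 540/1573
take √, sign -1: I = -0.16528277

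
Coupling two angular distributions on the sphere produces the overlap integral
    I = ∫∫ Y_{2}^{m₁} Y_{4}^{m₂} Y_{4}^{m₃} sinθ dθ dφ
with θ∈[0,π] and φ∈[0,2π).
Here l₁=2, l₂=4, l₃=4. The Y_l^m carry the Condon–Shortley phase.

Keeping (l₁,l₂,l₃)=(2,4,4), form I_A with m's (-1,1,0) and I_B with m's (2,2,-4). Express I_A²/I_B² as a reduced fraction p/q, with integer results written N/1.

5/28

l's match ⇒ only the (l;m) 3-j factors differ between A and B.
A: triangle coeff Δ(2,4,4) = 1/13860; Σ_t [1,2]: t=1:−1/96 t=2:+1/72 = 1/288; (3j)²=1/462 [(2 4 4; -1 1 0)], sign=+1
B: triangle coeff Δ(2,4,4) = 1/13860; Σ_t [0,0]: t=0:+1/2880 = 1/2880; (3j)²=2/165 [(2 4 4; 2 2 -4)], sign=+1
I_A²/I_B² = (1/462)/(2/165) = 5/28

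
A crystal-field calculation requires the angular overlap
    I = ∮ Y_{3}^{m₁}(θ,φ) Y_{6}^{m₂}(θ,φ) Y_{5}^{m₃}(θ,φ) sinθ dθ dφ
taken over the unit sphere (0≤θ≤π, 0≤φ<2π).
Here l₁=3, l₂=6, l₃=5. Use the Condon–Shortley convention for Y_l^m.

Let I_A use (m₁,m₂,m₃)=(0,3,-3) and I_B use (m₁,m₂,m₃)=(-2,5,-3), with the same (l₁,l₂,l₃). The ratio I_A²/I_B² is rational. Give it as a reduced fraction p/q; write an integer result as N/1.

1/22

Shared (l₁,l₂,l₃)=(3,6,5): N and (l;000)² cancel in I_A²/I_B².
A: Δ = 4!·2!·8!/15! = 1/675675; Racah Σ t=1..3: t=1:−1/483840 t=2:+1/20160 t=3:−1/17280 = -1/96768; ⇒ 3j(3 6 5; 0 3 -3)² = 1/1001, sgn -1
B: Δ = 4!·2!·8!/15! = 1/675675; Racah Σ t=3..4: t=3:−1/483840 t=4:+1/120960 = 1/161280; ⇒ 3j(3 6 5; -2 5 -3)² = 2/91, sgn +1
I_A²/I_B² = (1/1001)/(2/91) = 1/22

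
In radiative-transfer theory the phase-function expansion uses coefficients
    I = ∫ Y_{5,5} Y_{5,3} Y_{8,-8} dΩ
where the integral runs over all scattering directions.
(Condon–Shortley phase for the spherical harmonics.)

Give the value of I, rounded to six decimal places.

-0.163955

Rules hold: Σm=0, L=18 even, 0≤8≤10.
N = 11·11·17 = 2057
Δ = 2!·8!·8!/19! = 1/37413090
Racah Σ t=0..2: t=0:+1/1036800 t=1:−1/331776 t=2:+1/1036800 = -1/921600
⇒ 3j(5 5 8; 0 0 0)² = 490/46189, sgn -1
Racah Σ t=0..0: t=0:+1/3251404800 = 1/3251404800
⇒ 3j(5 5 8; 5 3 -8)² = 5/323, sgn +1
4πI² = N·(3j₀)²·(3jₘ)² = 26950/79781
I = -1·√(0.3378/4π) = -0.16395502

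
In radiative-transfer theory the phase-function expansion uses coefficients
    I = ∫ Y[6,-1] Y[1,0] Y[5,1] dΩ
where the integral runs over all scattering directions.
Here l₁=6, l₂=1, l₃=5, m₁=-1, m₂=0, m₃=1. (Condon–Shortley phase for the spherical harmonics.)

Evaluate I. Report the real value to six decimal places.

Checks pass: Σm=0; 12 even; l₃=5∈[5,7].
(2·6+1)(2·1+1)(2·5+1) = 429
Δ: 2! 10! 0! / 13! → 1/858
sum: t=1:−1/14400 = -1/14400
3j²(6 1 5; 0 0 0) = Δ·Π!·Σ² = 6/143  (sign +1)
sum: t=1:−1/17280 = -1/17280
3j²(6 1 5; -1 0 1) = Δ·Π!·Σ² = 35/858  (sign -1)
combine: 4πI² = 429·6/143·35/858 = 105/143
take √, sign -1: I = -0.24172507

-0.241725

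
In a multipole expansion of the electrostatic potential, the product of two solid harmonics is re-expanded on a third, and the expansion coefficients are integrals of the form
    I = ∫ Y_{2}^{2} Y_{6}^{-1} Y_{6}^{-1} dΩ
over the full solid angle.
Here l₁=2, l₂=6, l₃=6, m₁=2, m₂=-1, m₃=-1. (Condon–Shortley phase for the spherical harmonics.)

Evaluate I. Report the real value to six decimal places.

Checks pass: Σm=0; 14 even; l₃=6∈[4,8].
(2·2+1)(2·6+1)(2·6+1) = 845
Δ: 2! 2! 10! / 15! → 1/90090
sum: t=0:+1/69120 t=1:−1/14400 t=2:+1/69120 = -7/172800
3j²(2 6 6; 0 0 0) = Δ·Π!·Σ² = 14/715  (sign -1)
sum: t=0:+1/57600 = 1/57600
3j²(2 6 6; 2 -1 -1) = Δ·Π!·Σ² = 21/715  (sign -1)
combine: 4πI² = 845·14/715·21/715 = 294/605
take √, sign +1: I = 0.19664868

0.196649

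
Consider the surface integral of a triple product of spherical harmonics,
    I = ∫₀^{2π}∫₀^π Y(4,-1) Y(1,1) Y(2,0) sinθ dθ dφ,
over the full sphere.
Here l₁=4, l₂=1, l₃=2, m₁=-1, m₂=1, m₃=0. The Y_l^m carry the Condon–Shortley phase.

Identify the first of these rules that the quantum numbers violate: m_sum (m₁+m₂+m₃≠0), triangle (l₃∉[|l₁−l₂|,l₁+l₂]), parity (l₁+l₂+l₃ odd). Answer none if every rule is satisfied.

triangle

m₁+m₂+m₃ = -1 + 1 + 0 = 0  ✓
triangle: |4−1|=3 ≤ l₃=2 ≤ 4+1=5  ✗
parity: l₁+l₂+l₃ = 7 is odd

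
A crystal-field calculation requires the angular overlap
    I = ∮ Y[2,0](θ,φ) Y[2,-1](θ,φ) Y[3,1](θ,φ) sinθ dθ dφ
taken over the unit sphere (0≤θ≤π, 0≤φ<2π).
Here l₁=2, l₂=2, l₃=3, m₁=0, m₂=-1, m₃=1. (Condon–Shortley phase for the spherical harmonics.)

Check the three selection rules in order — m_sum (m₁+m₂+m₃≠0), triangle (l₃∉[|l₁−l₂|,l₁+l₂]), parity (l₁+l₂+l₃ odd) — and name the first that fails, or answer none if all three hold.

azimuthal sum: 0 − 1 + 1 = 0  ✓
0 ≤ 3 ≤ 4 (triangle on l)  ✓
L = 2 + 2 + 3 = 7 (odd)  ✗

parity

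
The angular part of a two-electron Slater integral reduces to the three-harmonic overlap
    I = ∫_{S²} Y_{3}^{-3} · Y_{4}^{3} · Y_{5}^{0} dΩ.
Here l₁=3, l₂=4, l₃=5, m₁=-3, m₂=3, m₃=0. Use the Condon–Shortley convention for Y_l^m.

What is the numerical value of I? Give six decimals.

Checks pass: Σm=0; 12 even; l₃=5∈[1,7].
(2·3+1)(2·4+1)(2·5+1) = 693
Δ: 2! 4! 6! / 13! → 1/180180
sum: t=0:+1/576 t=1:−1/144 t=2:+1/576 = -1/288
3j²(3 4 5; 0 0 0) = Δ·Π!·Σ² = 20/1001  (sign +1)
sum: t=2:+1/5760 = 1/5760
3j²(3 4 5; -3 3 0) = Δ·Π!·Σ² = 5/572  (sign -1)
combine: 4πI² = 693·20/1001·5/572 = 225/1859
take √, sign -1: I = -0.09814013

-0.098140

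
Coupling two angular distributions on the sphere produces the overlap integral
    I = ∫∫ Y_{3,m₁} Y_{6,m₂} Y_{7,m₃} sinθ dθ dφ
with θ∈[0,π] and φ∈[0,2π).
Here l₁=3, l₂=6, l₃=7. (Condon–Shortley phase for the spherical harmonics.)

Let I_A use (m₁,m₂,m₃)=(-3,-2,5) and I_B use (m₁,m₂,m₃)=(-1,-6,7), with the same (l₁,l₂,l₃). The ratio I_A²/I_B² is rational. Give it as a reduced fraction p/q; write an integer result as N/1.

Same 3,6,7: normalisation and zero-m 3j drop out of the ratio.
A: Δ: 2! 4! 10! / 17! → 1/2042040; sum: t=2:+1/3870720 = 1/3870720; 3j²(3 6 7; -3 -2 5) = Δ·Π!·Σ² = 135/6188  (sign +1)
B: Δ: 2! 4! 10! / 17! → 1/2042040; sum: t=0:+1/174182400 = 1/174182400; 3j²(3 6 7; -1 -6 7) = Δ·Π!·Σ² = 11/340  (sign +1)
I_A²/I_B² = (135/6188)/(11/340) = 675/1001

675/1001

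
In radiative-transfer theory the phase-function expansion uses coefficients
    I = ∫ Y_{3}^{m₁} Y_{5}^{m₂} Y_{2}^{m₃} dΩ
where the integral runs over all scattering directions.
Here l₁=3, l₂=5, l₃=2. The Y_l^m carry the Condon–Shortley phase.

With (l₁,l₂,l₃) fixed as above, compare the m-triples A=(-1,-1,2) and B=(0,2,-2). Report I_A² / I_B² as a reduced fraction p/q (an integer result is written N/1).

3/7

Shared (l₁,l₂,l₃)=(3,5,2): N and (l;000)² cancel in I_A²/I_B².
A: Δ = 6!·0!·4!/11! = 1/2310; Racah Σ t=4..4: t=4:+1/1152 = 1/1152; ⇒ 3j(3 5 2; -1 -1 2)² = 1/154, sgn +1
B: Δ = 6!·0!·4!/11! = 1/2310; Racah Σ t=3..3: t=3:−1/864 = -1/864; ⇒ 3j(3 5 2; 0 2 -2)² = 1/66, sgn -1
I_A²/I_B² = (1/154)/(1/66) = 3/7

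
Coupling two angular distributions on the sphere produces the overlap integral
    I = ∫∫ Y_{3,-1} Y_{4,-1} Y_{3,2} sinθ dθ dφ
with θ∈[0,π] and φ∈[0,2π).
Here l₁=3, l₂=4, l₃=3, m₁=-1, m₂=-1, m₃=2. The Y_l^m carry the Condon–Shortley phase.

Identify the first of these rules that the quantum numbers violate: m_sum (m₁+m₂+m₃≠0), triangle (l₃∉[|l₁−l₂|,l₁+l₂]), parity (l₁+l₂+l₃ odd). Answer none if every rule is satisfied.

none

m₁+m₂+m₃ = -1 − 1 + 2 = 0  ✓
triangle: |3−4|=1 ≤ l₃=3 ≤ 3+4=7  ✓
parity: l₁+l₂+l₃ = 10 is even  ✓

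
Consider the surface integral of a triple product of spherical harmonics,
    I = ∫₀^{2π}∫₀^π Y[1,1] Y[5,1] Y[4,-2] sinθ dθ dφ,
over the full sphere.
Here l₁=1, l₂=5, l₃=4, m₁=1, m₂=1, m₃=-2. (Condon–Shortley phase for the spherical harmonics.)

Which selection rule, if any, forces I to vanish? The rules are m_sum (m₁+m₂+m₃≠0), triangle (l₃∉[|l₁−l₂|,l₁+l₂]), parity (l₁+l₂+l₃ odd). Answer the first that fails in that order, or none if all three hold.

none

m₁+m₂+m₃ = 1 + 1 − 2 = 0  ✓
triangle: |1−5|=4 ≤ l₃=4 ≤ 1+5=6  ✓
parity: l₁+l₂+l₃ = 10 is even  ✓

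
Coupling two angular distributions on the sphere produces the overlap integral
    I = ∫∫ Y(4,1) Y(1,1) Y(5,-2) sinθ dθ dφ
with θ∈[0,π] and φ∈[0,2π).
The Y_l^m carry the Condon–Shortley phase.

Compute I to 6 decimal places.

0.225034

Rules hold: Σm=0, L=10 even, 3≤5≤5.
N = 9·3·11 = 297
Δ = 0!·8!·2!/11! = 1/495
Racah Σ t=0..0: t=0:+1/576 = 1/576
⇒ 3j(4 1 5; 0 0 0)² = 5/99, sgn -1
Racah Σ t=0..0: t=0:+1/1440 = 1/1440
⇒ 3j(4 1 5; 1 1 -2)² = 7/165, sgn -1
4πI² = N·(3j₀)²·(3jₘ)² = 7/11
I = +1·√(0.636364/4π) = 0.22503380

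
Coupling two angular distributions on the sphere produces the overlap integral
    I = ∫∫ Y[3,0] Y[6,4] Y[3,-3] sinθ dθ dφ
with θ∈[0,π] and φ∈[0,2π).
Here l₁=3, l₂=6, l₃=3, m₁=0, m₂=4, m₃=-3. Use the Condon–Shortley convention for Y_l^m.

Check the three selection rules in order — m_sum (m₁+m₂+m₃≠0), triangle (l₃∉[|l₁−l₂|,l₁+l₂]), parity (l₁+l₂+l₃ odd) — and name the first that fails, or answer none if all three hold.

m_sum

azimuthal sum: 0 + 4 − 3 = 1  ✗
3 ≤ 3 ≤ 9 (triangle on l)
L = 3 + 6 + 3 = 12 (even)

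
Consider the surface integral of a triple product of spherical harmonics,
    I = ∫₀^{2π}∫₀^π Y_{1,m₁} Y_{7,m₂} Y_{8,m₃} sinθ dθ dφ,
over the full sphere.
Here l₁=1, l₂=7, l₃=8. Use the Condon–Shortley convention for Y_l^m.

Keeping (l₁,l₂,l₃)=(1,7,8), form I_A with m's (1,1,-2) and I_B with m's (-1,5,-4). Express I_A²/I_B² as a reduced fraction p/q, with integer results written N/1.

Same 1,7,8: normalisation and zero-m 3j drop out of the ratio.
A: Δ: 0! 2! 14! / 17! → 1/2040; sum: t=0:+1/58060800 = 1/58060800; 3j²(1 7 8; 1 1 -2) = Δ·Π!·Σ² = 3/136  (sign +1)
B: Δ: 0! 2! 14! / 17! → 1/2040; sum: t=0:+1/1916006400 = 1/1916006400; 3j²(1 7 8; -1 5 -4) = Δ·Π!·Σ² = 1/340  (sign +1)
I_A²/I_B² = (3/136)/(1/340) = 15/2

15/2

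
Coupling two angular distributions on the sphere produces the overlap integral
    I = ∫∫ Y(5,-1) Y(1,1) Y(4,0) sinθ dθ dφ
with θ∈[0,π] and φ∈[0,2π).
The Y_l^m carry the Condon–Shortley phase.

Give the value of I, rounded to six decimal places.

Rules hold: Σm=0, L=10 even, 4≤4≤6.
N = 11·3·9 = 297
Δ = 2!·8!·0!/11! = 1/495
Racah Σ t=1..1: t=1:−1/576 = -1/576
⇒ 3j(5 1 4; 0 0 0)² = 5/99, sgn -1
Racah Σ t=2..2: t=2:+1/1152 = 1/1152
⇒ 3j(5 1 4; -1 1 0)² = 1/33, sgn +1
4πI² = N·(3j₀)²·(3jₘ)² = 5/11
I = -1·√(0.454545/4π) = -0.19018827

-0.190188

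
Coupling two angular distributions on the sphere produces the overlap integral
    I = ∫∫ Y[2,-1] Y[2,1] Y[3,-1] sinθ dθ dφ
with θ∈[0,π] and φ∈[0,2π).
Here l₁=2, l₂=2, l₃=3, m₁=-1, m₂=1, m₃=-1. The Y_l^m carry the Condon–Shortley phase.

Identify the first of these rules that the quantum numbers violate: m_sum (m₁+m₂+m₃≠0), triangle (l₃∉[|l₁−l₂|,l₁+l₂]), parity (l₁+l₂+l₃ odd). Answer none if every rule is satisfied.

m_sum

azimuthal sum: -1 + 1 − 1 = -1  ✗
0 ≤ 3 ≤ 4 (triangle on l)
L = 2 + 2 + 3 = 7 (odd)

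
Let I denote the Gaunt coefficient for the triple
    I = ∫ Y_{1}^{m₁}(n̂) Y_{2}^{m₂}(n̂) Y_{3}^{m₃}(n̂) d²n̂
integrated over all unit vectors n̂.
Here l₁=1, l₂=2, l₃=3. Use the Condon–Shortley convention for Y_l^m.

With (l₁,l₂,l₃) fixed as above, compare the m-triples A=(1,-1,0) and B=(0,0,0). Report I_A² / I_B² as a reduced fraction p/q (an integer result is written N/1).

l's match ⇒ only the (l;m) 3-j factors differ between A and B.
A: triangle coeff Δ(1,2,3) = 1/105; Σ_t [0,0]: t=0:+1/12 = 1/12; (3j)²=1/35 [(1 2 3; 1 -1 0)], sign=-1
B: triangle coeff Δ(1,2,3) = 1/105; Σ_t [0,0]: t=0:+1/4 = 1/4; (3j)²=3/35 [(1 2 3; 0 0 0)], sign=-1
I_A²/I_B² = (1/35)/(3/35) = 1/3

1/3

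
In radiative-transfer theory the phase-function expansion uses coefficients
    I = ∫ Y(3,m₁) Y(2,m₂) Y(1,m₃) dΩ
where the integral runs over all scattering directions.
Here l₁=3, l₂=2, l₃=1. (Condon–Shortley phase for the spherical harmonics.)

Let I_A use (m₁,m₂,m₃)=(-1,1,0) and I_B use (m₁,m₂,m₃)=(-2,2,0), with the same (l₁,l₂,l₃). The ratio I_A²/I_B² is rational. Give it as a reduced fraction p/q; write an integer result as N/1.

8/5

Same 3,2,1: normalisation and zero-m 3j drop out of the ratio.
A: Δ: 4! 2! 0! / 7! → 1/105; sum: t=3:−1/6 = -1/6; 3j²(3 2 1; -1 1 0) = Δ·Π!·Σ² = 8/105  (sign +1)
B: Δ: 4! 2! 0! / 7! → 1/105; sum: t=4:+1/24 = 1/24; 3j²(3 2 1; -2 2 0) = Δ·Π!·Σ² = 1/21  (sign -1)
I_A²/I_B² = (8/105)/(1/21) = 8/5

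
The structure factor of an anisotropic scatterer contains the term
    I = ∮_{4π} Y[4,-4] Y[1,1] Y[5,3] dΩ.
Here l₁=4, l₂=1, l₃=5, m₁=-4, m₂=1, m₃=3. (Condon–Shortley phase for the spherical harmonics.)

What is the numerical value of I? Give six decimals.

-0.049106

Checks pass: Σm=0; 10 even; l₃=5∈[3,5].
(2·4+1)(2·1+1)(2·5+1) = 297
Δ: 0! 8! 2! / 11! → 1/495
sum: t=0:+1/576 = 1/576
3j²(4 1 5; 0 0 0) = Δ·Π!·Σ² = 5/99  (sign -1)
sum: t=0:+1/80640 = 1/80640
3j²(4 1 5; -4 1 3) = Δ·Π!·Σ² = 1/495  (sign +1)
combine: 4πI² = 297·5/99·1/495 = 1/33
take √, sign -1: I = -0.04910640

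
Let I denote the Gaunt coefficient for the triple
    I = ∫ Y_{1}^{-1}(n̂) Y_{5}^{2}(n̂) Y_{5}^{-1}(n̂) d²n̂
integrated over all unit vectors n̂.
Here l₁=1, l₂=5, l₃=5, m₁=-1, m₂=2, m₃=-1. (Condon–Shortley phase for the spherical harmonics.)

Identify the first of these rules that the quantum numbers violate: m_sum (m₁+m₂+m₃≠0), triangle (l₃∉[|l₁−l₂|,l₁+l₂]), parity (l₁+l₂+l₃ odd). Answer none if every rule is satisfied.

m₁+m₂+m₃ = -1 + 2 − 1 = 0  ✓
triangle: |1−5|=4 ≤ l₃=5 ≤ 1+5=6  ✓
parity: l₁+l₂+l₃ = 11 is odd  ✗

parity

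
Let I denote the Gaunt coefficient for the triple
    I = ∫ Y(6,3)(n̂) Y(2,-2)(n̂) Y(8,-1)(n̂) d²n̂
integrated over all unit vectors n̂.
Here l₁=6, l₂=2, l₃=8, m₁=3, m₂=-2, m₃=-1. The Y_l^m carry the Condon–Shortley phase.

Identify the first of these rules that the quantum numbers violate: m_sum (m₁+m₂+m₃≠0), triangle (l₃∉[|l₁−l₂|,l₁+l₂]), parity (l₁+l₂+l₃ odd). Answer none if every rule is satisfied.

none

azimuthal sum: 3 − 2 − 1 = 0  ✓
4 ≤ 8 ≤ 8 (triangle on l)  ✓
L = 6 + 2 + 8 = 16 (even)  ✓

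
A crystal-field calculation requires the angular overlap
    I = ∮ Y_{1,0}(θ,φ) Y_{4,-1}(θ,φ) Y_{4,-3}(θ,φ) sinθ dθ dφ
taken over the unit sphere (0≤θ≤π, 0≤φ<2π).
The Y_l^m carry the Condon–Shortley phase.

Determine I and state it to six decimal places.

0 − 1 − 3 = -4 ≠ 0: azimuthal integral kills it; I = 0

0.000000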